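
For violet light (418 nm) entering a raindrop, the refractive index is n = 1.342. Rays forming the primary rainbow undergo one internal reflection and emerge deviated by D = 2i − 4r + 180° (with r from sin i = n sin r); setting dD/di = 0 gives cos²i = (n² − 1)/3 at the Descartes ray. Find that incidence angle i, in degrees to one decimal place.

58.9°

cos²i = (1.342² − 1)/3 = (1.80096 − 1)/3 = 0.26699.
cos i = 0.51671, so i = 58.888°.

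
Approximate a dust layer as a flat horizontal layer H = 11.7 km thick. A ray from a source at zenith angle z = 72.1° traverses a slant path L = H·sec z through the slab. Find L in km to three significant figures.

sec z = 1/cos 72.1° = 3.2535.
L = 11.7 × 3.2535 = 38.067 km.

38.1 km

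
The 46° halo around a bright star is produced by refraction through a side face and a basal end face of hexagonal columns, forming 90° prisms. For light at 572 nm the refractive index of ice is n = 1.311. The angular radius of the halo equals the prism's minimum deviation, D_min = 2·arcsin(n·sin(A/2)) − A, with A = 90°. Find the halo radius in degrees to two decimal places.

n·sin(A/2) = 1.311 × sin 45° = 1.311 × 0.7071 = 0.9270.
D_min = 2·arcsin(0.9270) − 90° = 2 × 67.974° − 90° = 45.949°.

45.95°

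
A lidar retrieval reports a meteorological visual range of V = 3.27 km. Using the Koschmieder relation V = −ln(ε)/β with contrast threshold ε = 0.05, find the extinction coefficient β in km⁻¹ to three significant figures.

0.916 km⁻¹

β = −ln(0.05) / V = 2.996 / 3.27 = 0.9161 km⁻¹.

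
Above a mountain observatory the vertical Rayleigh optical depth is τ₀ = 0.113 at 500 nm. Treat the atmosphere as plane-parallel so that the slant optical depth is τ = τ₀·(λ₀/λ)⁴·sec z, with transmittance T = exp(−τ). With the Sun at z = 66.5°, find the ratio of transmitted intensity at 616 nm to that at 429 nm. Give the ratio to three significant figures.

Airmass: sec 66.5° = 2.5078.
τ(616 nm) = 0.113 × (500/616)⁴ × 2.5078 = 0.113 × 0.4341 × 2.5078 = 0.1230.
τ(429 nm) = 0.113 × (500/429)⁴ × 2.5078 = 0.113 × 1.8452 × 2.5078 = 0.5229.
T(616)/T(429) = exp(τ_B − τ_A) = exp(0.3999) = 1.4917.

1.49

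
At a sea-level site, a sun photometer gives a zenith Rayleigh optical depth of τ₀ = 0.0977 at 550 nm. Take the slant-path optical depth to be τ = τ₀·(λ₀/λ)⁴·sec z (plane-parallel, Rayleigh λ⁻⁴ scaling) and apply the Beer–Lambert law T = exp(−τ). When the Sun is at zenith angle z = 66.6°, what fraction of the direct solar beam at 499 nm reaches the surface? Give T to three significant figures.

sec 66.6° = 2.5180.
τ = 0.0977 × (550/499)⁴ × 2.5180 = 0.0977 × 1.4759 × 2.5180 = 0.3631.
T = exp(−0.3631) = 0.6955.

0.696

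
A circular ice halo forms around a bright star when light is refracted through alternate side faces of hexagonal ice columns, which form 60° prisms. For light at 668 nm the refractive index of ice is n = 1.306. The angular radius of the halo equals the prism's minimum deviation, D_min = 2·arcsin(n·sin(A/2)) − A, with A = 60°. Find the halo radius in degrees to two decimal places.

21.54°

n·sin(A/2) = 1.306 × sin 30° = 1.306 × 0.5000 = 0.6530.
D_min = 2·arcsin(0.6530) − 60° = 2 × 40.768° − 60° = 21.536°.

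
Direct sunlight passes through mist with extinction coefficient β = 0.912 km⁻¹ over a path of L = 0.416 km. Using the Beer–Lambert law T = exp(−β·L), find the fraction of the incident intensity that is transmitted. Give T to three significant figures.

τ = β·L = 0.912 × 0.416 = 0.3794.
T = exp(−0.3794) = 0.6843.

0.684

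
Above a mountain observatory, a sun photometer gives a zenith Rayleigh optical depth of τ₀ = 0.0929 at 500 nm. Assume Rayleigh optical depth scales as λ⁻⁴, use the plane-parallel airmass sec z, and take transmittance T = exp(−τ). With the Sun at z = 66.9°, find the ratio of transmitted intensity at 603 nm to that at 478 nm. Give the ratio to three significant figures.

1.19

Airmass: sec 66.9° = 2.5488.
τ(603 nm) = 0.0929 × (500/603)⁴ × 2.5488 = 0.0929 × 0.4727 × 2.5488 = 0.1119.
τ(478 nm) = 0.0929 × (500/478)⁴ × 2.5488 = 0.0929 × 1.1972 × 2.5488 = 0.2835.
T(603)/T(478) = exp(τ_B − τ_A) = exp(0.1715) = 1.1871.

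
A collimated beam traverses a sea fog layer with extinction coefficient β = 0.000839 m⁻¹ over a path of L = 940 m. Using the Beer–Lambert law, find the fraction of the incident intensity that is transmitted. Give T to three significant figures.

τ = β·L = 0.000839 × 940 = 0.7887.
T = exp(−0.7887) = 0.4545.

0.454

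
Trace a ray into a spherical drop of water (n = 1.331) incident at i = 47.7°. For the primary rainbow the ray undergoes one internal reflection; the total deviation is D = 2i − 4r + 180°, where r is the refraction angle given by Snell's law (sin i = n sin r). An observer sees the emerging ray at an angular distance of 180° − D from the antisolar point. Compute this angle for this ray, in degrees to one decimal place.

sin r = sin 47.7° / 1.331 = 0.7396/1.331 = 0.5557; r = 33.76°.
D = 2·47.7° − 4·33.76° + 180° = 95.40° − 135.03° + 180° = 140.37°.
Angle from antisolar point = 180° − D = 39.63°.

39.6°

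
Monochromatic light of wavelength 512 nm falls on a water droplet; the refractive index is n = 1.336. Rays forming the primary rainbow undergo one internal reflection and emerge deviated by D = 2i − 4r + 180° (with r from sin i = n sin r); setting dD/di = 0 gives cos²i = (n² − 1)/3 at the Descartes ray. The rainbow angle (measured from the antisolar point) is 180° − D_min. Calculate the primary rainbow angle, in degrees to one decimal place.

41.6°

cos²i = (1.78490 − 1)/3 = 0.26163; i = arccos(0.51150) = 59.236°.
sin r = sin 59.236°/1.336 = 0.64318; r = 40.029°.
D_min = 2·59.236° − 4·40.029° + 180° = 138.356°.
Rainbow angle = 180° − D_min = 41.644°.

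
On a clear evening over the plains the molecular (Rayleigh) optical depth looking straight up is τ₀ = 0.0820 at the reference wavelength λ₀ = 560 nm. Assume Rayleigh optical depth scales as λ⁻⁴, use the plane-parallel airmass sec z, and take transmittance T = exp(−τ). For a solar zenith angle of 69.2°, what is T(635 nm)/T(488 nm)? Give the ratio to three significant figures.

Airmass: sec 69.2° = 2.8161.
τ(635 nm) = 0.0820 × (560/635)⁴ × 2.8161 = 0.0820 × 0.6049 × 2.8161 = 0.1397.
τ(488 nm) = 0.0820 × (560/488)⁴ × 2.8161 = 0.0820 × 1.7341 × 2.8161 = 0.4004.
T(635)/T(488) = exp(τ_B − τ_A) = exp(0.2608) = 1.2979.

1.30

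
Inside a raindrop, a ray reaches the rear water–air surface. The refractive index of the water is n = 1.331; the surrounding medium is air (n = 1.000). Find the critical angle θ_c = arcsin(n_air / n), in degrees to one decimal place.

48.7°

sin θ_c = n_air / n = 1.000 / 1.331 = 0.7513.
θ_c = arcsin(0.7513) = 48.70°.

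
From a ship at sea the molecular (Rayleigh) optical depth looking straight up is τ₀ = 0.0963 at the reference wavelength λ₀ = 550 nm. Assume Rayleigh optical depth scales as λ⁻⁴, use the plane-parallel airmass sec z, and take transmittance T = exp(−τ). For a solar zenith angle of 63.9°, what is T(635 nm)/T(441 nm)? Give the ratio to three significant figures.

Airmass: sec 63.9° = 2.2730.
τ(635 nm) = 0.0963 × (550/635)⁴ × 2.2730 = 0.0963 × 0.5628 × 2.2730 = 0.1232.
τ(441 nm) = 0.0963 × (550/441)⁴ × 2.2730 = 0.0963 × 2.4193 × 2.2730 = 0.5296.
T(635)/T(441) = exp(τ_B − τ_A) = exp(0.4064) = 1.5014.

1.50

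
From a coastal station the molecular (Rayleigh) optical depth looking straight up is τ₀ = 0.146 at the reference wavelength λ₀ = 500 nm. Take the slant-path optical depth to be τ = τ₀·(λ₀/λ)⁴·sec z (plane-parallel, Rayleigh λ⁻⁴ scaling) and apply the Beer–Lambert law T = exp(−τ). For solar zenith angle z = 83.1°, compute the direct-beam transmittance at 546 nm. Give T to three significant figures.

sec 83.1° = 8.3238.
τ = 0.146 × (500/546)⁴ × 8.3238 = 0.146 × 0.7032 × 8.3238 = 0.8546.
T = exp(−0.8546) = 0.4254.

0.425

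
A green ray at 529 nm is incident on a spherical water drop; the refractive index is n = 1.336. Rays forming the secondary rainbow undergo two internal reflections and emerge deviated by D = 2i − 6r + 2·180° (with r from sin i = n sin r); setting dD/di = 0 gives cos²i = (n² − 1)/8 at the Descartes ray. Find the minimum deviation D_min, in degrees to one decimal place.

231.7°

cos²i = (1.78490 − 1)/8 = 0.09811; i = arccos(0.31323) = 71.746°.
sin r = sin 71.746°/1.336 = 0.71084; r = 45.303°.
D_min = 2·71.746° − 6·45.303° + 360° = 231.674°.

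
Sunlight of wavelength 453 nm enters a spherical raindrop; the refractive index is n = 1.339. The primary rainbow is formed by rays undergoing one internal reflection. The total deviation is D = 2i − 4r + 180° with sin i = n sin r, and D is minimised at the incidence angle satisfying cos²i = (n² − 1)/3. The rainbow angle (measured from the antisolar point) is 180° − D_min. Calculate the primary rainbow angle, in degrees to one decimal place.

41.2°

cos²i = (1.79292 − 1)/3 = 0.26431; i = arccos(0.51411) = 59.062°.
sin r = sin 59.062°/1.339 = 0.64057; r = 39.834°.
D_min = 2·59.062° − 4·39.834° + 180° = 138.786°.
Rainbow angle = 180° − D_min = 41.214°.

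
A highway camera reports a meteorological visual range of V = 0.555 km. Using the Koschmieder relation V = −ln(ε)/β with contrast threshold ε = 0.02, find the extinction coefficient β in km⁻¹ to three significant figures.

7.05 km⁻¹

β = −ln(0.02) / V = 3.912 / 0.555 = 7.0487 km⁻¹.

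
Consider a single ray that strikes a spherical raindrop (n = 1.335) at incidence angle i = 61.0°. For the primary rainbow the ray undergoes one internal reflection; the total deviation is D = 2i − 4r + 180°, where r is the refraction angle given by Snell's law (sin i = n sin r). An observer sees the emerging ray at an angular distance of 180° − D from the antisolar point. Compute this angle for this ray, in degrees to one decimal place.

41.7°

sin r = sin 61.0° / 1.335 = 0.8746/1.335 = 0.6551; r = 40.93°.
D = 2·61.0° − 4·40.93° + 180° = 122.00° − 163.72° + 180° = 138.28°.
Angle from antisolar point = 180° − D = 41.72°.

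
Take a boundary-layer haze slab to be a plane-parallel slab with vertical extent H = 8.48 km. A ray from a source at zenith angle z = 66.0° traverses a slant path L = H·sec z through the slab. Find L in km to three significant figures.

sec z = 1/cos 66.0° = 2.4586.
L = 8.48 × 2.4586 = 20.849 km.

20.8 km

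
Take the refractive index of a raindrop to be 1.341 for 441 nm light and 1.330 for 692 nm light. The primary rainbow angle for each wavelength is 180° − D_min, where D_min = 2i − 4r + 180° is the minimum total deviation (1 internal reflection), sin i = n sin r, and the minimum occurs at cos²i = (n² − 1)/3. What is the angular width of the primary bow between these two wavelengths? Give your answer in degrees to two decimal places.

At 441 nm (n = 1.341): cos²i = 0.26609 → i = 58.946°, r = 39.705°, D_min = 139.071°, rainbow angle = 40.929°.
At 692 nm (n = 1.330): cos²i = 0.25630 → i = 59.585°, r = 40.422°, D_min = 137.484°, rainbow angle = 42.516°.
Angular width = |40.929° − 42.516°| = 1.588°.

1.59°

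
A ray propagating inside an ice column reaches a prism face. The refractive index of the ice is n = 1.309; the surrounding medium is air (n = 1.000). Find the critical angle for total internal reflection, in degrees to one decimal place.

sin θ_c = n_air / n = 1.000 / 1.309 = 0.7639.
θ_c = arcsin(0.7639) = 49.81°.

49.8°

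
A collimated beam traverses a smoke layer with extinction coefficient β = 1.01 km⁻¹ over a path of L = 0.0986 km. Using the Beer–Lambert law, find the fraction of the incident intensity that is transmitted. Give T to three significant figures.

0.905

τ = β·L = 1.01 × 0.0986 = 0.0996.
T = exp(−0.0996) = 0.9052.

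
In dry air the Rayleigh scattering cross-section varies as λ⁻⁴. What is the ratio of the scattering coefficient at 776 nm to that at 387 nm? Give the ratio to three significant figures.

Rayleigh scattering ∝ λ⁻⁴, so the ratio of coefficients is the inverse fourth power of the wavelength ratio.
σ(776)/σ(387) = (387/776)⁴ = (0.4987)⁴ = 0.06186.

0.0619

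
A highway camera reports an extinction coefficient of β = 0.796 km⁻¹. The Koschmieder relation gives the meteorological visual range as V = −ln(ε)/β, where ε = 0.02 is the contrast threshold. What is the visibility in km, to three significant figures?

V = −ln(0.02) / 0.796 = 3.912 / 0.796 = 4.9146 km.

4.91 km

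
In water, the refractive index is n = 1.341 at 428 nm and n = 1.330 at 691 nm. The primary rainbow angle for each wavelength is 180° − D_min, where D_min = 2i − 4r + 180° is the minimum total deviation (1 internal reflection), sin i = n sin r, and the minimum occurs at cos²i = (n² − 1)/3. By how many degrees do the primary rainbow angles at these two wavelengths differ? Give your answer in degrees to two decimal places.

1.59°

At 428 nm (n = 1.341): cos²i = 0.26609 → i = 58.946°, r = 39.705°, D_min = 139.071°, rainbow angle = 40.929°.
At 691 nm (n = 1.330): cos²i = 0.25630 → i = 59.585°, r = 40.422°, D_min = 137.484°, rainbow angle = 42.516°.
Angular width = |40.929° − 42.516°| = 1.588°.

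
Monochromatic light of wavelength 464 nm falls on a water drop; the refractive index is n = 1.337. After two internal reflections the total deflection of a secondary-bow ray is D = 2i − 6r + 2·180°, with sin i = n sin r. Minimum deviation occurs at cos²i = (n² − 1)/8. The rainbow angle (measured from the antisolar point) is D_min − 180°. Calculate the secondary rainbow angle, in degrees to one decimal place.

51.9°

cos²i = (1.78757 − 1)/8 = 0.09845; i = arccos(0.31376) = 71.714°.
sin r = sin 71.714°/1.337 = 0.71017; r = 45.249°.
D_min = 2·71.714° − 6·45.249° + 360° = 231.934°.
Rainbow angle = D_min − 180° = 51.934°.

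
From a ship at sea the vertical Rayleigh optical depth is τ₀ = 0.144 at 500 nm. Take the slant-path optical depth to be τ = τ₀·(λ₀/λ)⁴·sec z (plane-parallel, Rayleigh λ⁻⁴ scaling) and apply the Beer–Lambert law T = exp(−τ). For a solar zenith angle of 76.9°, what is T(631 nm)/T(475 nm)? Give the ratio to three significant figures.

1.70

Airmass: sec 76.9° = 4.4121.
τ(631 nm) = 0.144 × (500/631)⁴ × 4.4121 = 0.144 × 0.3942 × 4.4121 = 0.2505.
τ(475 nm) = 0.144 × (500/475)⁴ × 4.4121 = 0.144 × 1.2277 × 4.4121 = 0.7800.
T(631)/T(475) = exp(τ_B − τ_A) = exp(0.5296) = 1.6982.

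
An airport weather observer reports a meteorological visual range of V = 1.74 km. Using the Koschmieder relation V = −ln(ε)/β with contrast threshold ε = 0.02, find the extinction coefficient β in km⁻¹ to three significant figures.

2.25 km⁻¹

β = −ln(0.02) / V = 3.912 / 1.74 = 2.2483 km⁻¹.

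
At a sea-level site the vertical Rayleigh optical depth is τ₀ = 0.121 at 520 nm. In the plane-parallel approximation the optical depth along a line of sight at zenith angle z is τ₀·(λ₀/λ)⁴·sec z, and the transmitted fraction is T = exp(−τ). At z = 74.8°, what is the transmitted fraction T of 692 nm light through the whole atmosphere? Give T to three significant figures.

sec 74.8° = 3.8140.
τ = 0.121 × (520/692)⁴ × 3.8140 = 0.121 × 0.3189 × 3.8140 = 0.1471.
T = exp(−0.1471) = 0.8632.

0.863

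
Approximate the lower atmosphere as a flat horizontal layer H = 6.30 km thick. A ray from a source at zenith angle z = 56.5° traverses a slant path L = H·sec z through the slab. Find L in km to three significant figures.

11.4 km

sec z = 1/cos 56.5° = 1.8118.
L = 6.30 × 1.8118 = 11.414 km.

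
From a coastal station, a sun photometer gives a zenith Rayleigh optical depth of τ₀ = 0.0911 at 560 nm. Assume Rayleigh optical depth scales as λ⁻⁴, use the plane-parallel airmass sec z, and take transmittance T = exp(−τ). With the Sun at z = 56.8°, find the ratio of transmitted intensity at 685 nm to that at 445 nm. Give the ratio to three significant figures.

Airmass: sec 56.8° = 1.8263.
τ(685 nm) = 0.0911 × (560/685)⁴ × 1.8263 = 0.0911 × 0.4467 × 1.8263 = 0.0743.
τ(445 nm) = 0.0911 × (560/445)⁴ × 1.8263 = 0.0911 × 2.5079 × 1.8263 = 0.4172.
T(685)/T(445) = exp(τ_B − τ_A) = exp(0.3429) = 1.4091.

1.41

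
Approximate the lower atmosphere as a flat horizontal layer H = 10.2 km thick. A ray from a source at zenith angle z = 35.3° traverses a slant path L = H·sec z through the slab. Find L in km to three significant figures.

sec z = 1/cos 35.3° = 1.2253.
L = 10.2 × 1.2253 = 12.498 km.

12.5 km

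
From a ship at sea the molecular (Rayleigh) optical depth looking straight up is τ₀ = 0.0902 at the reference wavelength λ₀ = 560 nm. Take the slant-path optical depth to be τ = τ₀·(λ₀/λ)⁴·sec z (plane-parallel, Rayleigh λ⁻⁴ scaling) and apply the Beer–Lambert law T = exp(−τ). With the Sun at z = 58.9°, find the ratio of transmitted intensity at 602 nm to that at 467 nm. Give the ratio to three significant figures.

Airmass: sec 58.9° = 1.9360.
τ(602 nm) = 0.0902 × (560/602)⁴ × 1.9360 = 0.0902 × 0.7488 × 1.9360 = 0.1308.
τ(467 nm) = 0.0902 × (560/467)⁴ × 1.9360 = 0.0902 × 2.0677 × 1.9360 = 0.3611.
T(602)/T(467) = exp(τ_B − τ_A) = exp(0.2303) = 1.2590.

1.26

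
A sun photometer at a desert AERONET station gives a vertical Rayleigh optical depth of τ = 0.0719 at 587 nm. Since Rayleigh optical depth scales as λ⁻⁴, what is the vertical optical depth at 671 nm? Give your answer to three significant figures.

0.0421

τ(671 nm) = τ(587 nm) × (587/671)⁴ = 0.0719 × (0.8748)⁴ = 0.0719 × 0.5857 = 0.0421.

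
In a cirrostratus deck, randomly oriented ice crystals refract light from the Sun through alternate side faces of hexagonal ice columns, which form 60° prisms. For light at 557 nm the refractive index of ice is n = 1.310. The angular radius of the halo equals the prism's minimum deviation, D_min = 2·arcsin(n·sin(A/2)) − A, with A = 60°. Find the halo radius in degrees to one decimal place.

21.8°

n·sin(A/2) = 1.310 × sin 30° = 1.310 × 0.5000 = 0.6550.
D_min = 2·arcsin(0.6550) − 60° = 2 × 40.920° − 60° = 21.839°.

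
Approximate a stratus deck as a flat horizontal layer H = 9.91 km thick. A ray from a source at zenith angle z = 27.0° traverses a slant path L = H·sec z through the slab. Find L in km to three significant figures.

sec z = 1/cos 27.0° = 1.1223.
L = 9.91 × 1.1223 = 11.122 km.

11.1 km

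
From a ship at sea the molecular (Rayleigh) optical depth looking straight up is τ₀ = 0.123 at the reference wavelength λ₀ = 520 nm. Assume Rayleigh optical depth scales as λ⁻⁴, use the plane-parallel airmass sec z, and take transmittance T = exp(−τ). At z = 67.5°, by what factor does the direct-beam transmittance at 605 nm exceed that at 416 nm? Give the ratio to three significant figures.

Airmass: sec 67.5° = 2.6131.
τ(605 nm) = 0.123 × (520/605)⁴ × 2.6131 = 0.123 × 0.5457 × 2.6131 = 0.1754.
τ(416 nm) = 0.123 × (520/416)⁴ × 2.6131 = 0.123 × 2.4414 × 2.6131 = 0.7847.
T(605)/T(416) = exp(τ_B − τ_A) = exp(0.6093) = 1.8391.

1.84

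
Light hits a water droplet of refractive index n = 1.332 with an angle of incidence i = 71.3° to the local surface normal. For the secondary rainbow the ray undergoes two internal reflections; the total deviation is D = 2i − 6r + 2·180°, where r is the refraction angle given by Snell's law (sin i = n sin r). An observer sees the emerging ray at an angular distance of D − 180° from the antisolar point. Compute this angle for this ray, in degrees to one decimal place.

sin r = sin 71.3° / 1.332 = 0.9472/1.332 = 0.7111; r = 45.33°.
D = 2·71.3° − 6·45.33° + 2·180° = 142.60° − 271.96° + 360° = 230.64°.
Angle from antisolar point = D − 180° = 50.64°.

50.6°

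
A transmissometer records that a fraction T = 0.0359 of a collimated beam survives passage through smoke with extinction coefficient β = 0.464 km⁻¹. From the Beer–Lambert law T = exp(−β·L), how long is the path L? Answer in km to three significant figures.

7.17 km

Beer–Lambert: T = exp(−βL) ⇒ L = −ln(T)/β = −ln(0.0359)/0.464 = 3.3270/0.464 = 7.17 km.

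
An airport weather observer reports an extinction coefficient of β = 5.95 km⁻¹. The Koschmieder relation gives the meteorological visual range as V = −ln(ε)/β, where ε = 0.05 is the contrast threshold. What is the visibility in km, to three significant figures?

0.503 km

V = −ln(0.05) / 5.95 = 2.996 / 5.95 = 0.5035 km.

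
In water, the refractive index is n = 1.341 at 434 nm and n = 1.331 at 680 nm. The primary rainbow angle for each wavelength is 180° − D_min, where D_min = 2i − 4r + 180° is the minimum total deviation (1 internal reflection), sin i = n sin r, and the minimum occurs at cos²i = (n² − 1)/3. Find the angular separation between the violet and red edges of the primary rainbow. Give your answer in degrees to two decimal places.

At 434 nm (n = 1.341): cos²i = 0.26609 → i = 58.946°, r = 39.705°, D_min = 139.071°, rainbow angle = 40.929°.
At 680 nm (n = 1.331): cos²i = 0.25719 → i = 59.527°, r = 40.356°, D_min = 137.630°, rainbow angle = 42.370°.
Angular width = |40.929° − 42.370°| = 1.441°.

1.44°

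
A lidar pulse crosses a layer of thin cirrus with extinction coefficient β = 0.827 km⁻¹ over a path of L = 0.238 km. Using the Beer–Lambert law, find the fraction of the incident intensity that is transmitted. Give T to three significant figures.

τ = β·L = 0.827 × 0.238 = 0.1968.
T = exp(−0.1968) = 0.8213.

0.821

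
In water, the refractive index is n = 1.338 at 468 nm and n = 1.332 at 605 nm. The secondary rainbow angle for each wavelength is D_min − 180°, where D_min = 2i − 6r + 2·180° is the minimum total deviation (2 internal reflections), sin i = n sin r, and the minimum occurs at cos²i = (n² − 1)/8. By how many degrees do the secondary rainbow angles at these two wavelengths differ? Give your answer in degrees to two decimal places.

At 468 nm (n = 1.338): cos²i = 0.09878 → i = 71.682°, r = 45.195°, D_min = 232.193°, rainbow angle = 52.193°.
At 605 nm (n = 1.332): cos²i = 0.09678 → i = 71.875°, r = 45.520°, D_min = 230.628°, rainbow angle = 50.628°.
Angular width = |52.193° − 50.628°| = 1.564°.

1.56°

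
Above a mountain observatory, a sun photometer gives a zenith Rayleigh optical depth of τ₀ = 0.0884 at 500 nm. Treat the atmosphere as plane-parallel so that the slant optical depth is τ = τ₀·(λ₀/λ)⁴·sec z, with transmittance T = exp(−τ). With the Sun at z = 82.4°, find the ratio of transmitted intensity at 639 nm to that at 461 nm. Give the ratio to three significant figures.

Airmass: sec 82.4° = 7.5611.
τ(639 nm) = 0.0884 × (500/639)⁴ × 7.5611 = 0.0884 × 0.3749 × 7.5611 = 0.2506.
τ(461 nm) = 0.0884 × (500/461)⁴ × 7.5611 = 0.0884 × 1.3838 × 7.5611 = 0.9249.
T(639)/T(461) = exp(τ_B − τ_A) = exp(0.6744) = 1.9628.

1.96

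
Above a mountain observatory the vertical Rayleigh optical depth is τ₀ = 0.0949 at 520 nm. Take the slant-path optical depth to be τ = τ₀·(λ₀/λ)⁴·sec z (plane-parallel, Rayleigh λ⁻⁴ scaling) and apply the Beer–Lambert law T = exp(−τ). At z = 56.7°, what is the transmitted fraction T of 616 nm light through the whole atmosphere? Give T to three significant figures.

sec 56.7° = 1.8214.
τ = 0.0949 × (520/616)⁴ × 1.8214 = 0.0949 × 0.5078 × 1.8214 = 0.0878.
T = exp(−0.0878) = 0.9160.

0.916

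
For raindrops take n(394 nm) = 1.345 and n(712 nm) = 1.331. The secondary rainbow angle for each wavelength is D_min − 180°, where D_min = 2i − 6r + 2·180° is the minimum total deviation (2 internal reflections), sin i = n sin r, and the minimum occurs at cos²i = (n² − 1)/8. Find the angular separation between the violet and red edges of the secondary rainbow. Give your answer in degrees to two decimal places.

At 394 nm (n = 1.345): cos²i = 0.10113 → i = 71.458°, r = 44.821°, D_min = 233.987°, rainbow angle = 53.987°.
At 712 nm (n = 1.331): cos²i = 0.09645 → i = 71.907°, r = 45.575°, D_min = 230.365°, rainbow angle = 50.365°.
Angular width = |53.987° − 50.365°| = 3.622°.

3.62°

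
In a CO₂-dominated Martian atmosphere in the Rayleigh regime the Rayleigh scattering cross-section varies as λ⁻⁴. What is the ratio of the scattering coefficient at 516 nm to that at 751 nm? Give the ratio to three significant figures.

Rayleigh scattering ∝ λ⁻⁴, so the ratio of coefficients is the inverse fourth power of the wavelength ratio.
σ(516)/σ(751) = (751/516)⁴ = (1.4554)⁴ = 4.487.

4.49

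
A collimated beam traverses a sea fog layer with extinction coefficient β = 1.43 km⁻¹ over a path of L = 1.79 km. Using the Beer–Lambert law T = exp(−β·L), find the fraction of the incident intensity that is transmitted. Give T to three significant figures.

0.0773

τ = β·L = 1.43 × 1.79 = 2.5597.
T = exp(−2.5597) = 0.0773.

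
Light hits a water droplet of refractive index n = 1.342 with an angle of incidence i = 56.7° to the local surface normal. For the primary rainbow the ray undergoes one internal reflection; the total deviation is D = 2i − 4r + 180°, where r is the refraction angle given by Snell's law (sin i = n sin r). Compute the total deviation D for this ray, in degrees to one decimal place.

sin r = sin 56.7° / 1.342 = 0.8358/1.342 = 0.6228; r = 38.52°.
D = 2·56.7° − 4·38.52° + 180° = 113.40° − 154.09° + 180° = 139.31°.

139.3°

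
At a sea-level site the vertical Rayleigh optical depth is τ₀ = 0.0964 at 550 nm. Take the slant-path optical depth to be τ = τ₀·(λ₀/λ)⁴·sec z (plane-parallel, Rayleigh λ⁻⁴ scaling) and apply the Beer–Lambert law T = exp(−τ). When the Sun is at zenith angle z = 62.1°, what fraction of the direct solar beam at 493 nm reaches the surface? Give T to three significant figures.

0.727

sec 62.1° = 2.1371.
τ = 0.0964 × (550/493)⁴ × 2.1371 = 0.0964 × 1.5490 × 2.1371 = 0.3191.
T = exp(−0.3191) = 0.7268.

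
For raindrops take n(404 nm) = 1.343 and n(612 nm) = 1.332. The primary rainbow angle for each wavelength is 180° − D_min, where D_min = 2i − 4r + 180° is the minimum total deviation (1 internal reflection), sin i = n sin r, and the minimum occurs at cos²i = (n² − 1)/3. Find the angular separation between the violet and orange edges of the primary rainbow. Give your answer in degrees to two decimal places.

At 404 nm (n = 1.343): cos²i = 0.26788 → i = 58.830°, r = 39.577°, D_min = 139.354°, rainbow angle = 40.646°.
At 612 nm (n = 1.332): cos²i = 0.25807 → i = 59.469°, r = 40.290°, D_min = 137.776°, rainbow angle = 42.224°.
Angular width = |40.646° − 42.224°| = 1.578°.

1.58°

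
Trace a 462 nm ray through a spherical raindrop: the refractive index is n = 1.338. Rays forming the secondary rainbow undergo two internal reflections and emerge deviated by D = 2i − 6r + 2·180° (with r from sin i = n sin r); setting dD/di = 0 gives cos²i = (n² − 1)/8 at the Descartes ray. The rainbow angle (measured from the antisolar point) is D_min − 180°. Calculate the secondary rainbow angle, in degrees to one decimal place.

cos²i = (1.79024 − 1)/8 = 0.09878; i = arccos(0.31429) = 71.682°.
sin r = sin 71.682°/1.338 = 0.70951; r = 45.195°.
D_min = 2·71.682° − 6·45.195° + 360° = 232.193°.
Rainbow angle = D_min − 180° = 52.193°.

52.2°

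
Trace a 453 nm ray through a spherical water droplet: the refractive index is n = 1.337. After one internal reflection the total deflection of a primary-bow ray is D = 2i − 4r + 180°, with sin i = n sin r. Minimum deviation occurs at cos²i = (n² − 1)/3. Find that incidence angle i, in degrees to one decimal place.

cos²i = (1.337² − 1)/3 = (1.78757 − 1)/3 = 0.26252.
cos i = 0.51237, so i = 59.178°.

59.2°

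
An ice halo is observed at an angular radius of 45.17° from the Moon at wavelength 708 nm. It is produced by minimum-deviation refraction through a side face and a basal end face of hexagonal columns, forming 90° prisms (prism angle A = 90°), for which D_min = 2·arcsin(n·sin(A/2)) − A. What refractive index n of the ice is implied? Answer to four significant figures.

1.307

Rearranging: n = sin((D_min + A)/2) / sin(A/2).
(D_min + A)/2 = (45.17° + 90°)/2 = 67.585°.
n = sin 67.585° / sin 45° = 0.9244 / 0.7071 = 1.3074.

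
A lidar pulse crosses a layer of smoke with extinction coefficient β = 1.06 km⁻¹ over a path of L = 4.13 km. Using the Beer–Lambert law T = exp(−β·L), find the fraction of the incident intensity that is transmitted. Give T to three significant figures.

0.0126

τ = β·L = 1.06 × 4.13 = 4.3778.
T = exp(−4.3778) = 0.0126.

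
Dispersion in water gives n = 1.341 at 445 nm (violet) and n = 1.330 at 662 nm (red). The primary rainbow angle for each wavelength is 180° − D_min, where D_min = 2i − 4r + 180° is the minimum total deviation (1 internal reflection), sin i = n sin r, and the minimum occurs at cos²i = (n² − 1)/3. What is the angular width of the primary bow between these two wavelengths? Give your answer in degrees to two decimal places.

At 445 nm (n = 1.341): cos²i = 0.26609 → i = 58.946°, r = 39.705°, D_min = 139.071°, rainbow angle = 40.929°.
At 662 nm (n = 1.330): cos²i = 0.25630 → i = 59.585°, r = 40.422°, D_min = 137.484°, rainbow angle = 42.516°.
Angular width = |40.929° − 42.516°| = 1.588°.

1.59°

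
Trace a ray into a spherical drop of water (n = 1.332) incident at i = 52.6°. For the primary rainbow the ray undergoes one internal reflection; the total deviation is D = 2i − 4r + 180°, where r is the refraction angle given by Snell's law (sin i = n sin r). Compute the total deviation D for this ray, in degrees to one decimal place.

138.7°

sin r = sin 52.6° / 1.332 = 0.7944/1.332 = 0.5964; r = 36.61°.
D = 2·52.6° − 4·36.61° + 180° = 105.20° − 146.45° + 180° = 138.75°.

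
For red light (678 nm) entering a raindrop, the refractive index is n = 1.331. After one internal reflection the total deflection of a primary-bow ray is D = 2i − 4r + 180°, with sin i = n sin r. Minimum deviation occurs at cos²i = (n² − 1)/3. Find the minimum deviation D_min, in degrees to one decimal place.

cos²i = (1.77156 − 1)/3 = 0.25719; i = arccos(0.50714) = 59.527°.
sin r = sin 59.527°/1.331 = 0.64753; r = 40.356°.
D_min = 2·59.527° − 4·40.356° + 180° = 137.630°.

137.6°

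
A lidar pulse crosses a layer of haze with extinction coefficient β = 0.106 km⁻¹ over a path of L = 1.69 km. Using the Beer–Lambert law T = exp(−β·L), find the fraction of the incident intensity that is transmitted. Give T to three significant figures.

0.836

τ = β·L = 0.106 × 1.69 = 0.1791.
T = exp(−0.1791) = 0.8360.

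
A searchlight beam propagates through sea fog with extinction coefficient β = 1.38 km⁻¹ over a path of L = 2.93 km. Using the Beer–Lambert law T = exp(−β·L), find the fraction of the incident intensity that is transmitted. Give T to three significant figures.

0.0175

τ = β·L = 1.38 × 2.93 = 4.0434.
T = exp(−4.0434) = 0.0175.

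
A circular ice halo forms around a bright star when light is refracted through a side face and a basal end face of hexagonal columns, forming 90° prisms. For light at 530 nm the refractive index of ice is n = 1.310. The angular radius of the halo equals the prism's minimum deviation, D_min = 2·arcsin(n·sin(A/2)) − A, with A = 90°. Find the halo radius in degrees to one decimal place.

45.7°

n·sin(A/2) = 1.310 × sin 45° = 1.310 × 0.7071 = 0.9263.
D_min = 2·arcsin(0.9263) − 90° = 2 × 67.867° − 90° = 45.733°.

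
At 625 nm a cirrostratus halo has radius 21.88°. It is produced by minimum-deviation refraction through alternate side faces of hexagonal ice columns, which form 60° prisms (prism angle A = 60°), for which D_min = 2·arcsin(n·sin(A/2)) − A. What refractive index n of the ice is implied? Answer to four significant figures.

Rearranging: n = sin((D_min + A)/2) / sin(A/2).
(D_min + A)/2 = (21.88° + 60°)/2 = 40.940°.
n = sin 40.940° / sin 30° = 0.6553 / 0.5000 = 1.3105.

1.311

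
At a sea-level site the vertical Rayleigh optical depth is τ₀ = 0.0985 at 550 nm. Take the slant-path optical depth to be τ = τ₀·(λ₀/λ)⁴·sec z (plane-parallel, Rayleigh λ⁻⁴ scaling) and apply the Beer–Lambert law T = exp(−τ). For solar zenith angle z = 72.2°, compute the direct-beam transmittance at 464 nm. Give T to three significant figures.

sec 72.2° = 3.2712.
τ = 0.0985 × (550/464)⁴ × 3.2712 = 0.0985 × 1.9741 × 3.2712 = 0.6361.
T = exp(−0.6361) = 0.5294.

0.529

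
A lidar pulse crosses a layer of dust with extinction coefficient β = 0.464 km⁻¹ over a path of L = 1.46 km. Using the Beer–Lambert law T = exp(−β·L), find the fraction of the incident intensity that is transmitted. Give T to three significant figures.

τ = β·L = 0.464 × 1.46 = 0.6774.
T = exp(−0.6774) = 0.5079.

0.508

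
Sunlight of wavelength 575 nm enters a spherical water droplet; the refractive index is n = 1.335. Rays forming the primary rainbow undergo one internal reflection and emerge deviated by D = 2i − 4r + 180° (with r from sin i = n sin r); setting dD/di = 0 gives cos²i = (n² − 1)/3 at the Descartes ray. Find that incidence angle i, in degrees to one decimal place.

cos²i = (1.335² − 1)/3 = (1.78222 − 1)/3 = 0.26074.
cos i = 0.51063, so i = 59.294°.

59.3°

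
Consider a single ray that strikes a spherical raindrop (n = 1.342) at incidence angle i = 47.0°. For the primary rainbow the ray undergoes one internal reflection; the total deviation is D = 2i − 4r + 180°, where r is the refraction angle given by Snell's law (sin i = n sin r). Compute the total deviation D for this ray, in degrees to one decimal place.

sin r = sin 47.0° / 1.342 = 0.7314/1.342 = 0.5450; r = 33.02°.
D = 2·47.0° − 4·33.02° + 180° = 94.00° − 132.09° + 180° = 141.91°.

141.9°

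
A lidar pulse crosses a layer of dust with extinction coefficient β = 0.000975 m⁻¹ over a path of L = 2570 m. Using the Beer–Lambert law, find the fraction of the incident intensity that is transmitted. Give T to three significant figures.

0.0816

τ = β·L = 0.000975 × 2570 = 2.5057.
T = exp(−2.5057) = 0.0816.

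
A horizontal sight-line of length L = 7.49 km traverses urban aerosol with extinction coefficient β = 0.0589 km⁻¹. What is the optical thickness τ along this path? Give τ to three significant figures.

τ = β·L = 0.0589 × 7.49 = 0.4412.

0.441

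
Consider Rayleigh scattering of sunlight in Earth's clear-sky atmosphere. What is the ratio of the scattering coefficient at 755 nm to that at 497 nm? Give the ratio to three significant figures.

0.188

Rayleigh scattering ∝ λ⁻⁴, so the ratio of coefficients is the inverse fourth power of the wavelength ratio.
σ(755)/σ(497) = (497/755)⁴ = (0.6583)⁴ = 0.1878.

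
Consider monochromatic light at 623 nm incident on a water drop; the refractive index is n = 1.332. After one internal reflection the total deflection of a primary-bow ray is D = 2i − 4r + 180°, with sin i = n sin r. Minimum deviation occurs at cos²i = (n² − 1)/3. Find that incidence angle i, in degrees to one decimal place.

59.5°

cos²i = (1.332² − 1)/3 = (1.77422 − 1)/3 = 0.25807.
cos i = 0.50801, so i = 59.469°.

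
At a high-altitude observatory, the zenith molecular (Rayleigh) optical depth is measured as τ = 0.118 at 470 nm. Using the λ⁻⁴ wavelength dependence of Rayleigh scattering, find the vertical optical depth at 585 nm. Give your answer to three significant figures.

τ(585 nm) = τ(470 nm) × (470/585)⁴ = 0.118 × (0.8034)⁴ = 0.118 × 0.4166 = 0.0492.

0.0492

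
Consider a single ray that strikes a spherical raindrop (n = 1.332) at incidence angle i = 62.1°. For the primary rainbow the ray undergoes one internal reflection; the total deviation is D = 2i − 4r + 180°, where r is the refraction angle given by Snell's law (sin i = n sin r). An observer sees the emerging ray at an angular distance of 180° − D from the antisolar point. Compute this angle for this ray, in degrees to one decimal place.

42.1°

sin r = sin 62.1° / 1.332 = 0.8838/1.332 = 0.6635; r = 41.57°.
D = 2·62.1° − 4·41.57° + 180° = 124.20° − 166.27° + 180° = 137.93°.
Angle from antisolar point = 180° − D = 42.07°.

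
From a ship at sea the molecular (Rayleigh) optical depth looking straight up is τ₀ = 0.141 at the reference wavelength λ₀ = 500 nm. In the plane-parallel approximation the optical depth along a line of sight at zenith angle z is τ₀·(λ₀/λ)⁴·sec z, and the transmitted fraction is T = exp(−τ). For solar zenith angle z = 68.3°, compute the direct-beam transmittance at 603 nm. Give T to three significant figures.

0.835

sec 68.3° = 2.7046.
τ = 0.141 × (500/603)⁴ × 2.7046 = 0.141 × 0.4727 × 2.7046 = 0.1803.
T = exp(−0.1803) = 0.8350.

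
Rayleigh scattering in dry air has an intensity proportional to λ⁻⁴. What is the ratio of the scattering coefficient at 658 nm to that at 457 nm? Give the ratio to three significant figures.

0.233

Rayleigh scattering ∝ λ⁻⁴, so the ratio of coefficients is the inverse fourth power of the wavelength ratio.
σ(658)/σ(457) = (457/658)⁴ = (0.6945)⁴ = 0.2327.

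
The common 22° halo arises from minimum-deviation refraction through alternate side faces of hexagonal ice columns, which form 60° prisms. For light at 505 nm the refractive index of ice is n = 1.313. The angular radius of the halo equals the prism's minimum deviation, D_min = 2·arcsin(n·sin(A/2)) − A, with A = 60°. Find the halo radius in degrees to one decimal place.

22.1°

n·sin(A/2) = 1.313 × sin 30° = 1.313 × 0.5000 = 0.6565.
D_min = 2·arcsin(0.6565) − 60° = 2 × 41.033° − 60° = 22.067°.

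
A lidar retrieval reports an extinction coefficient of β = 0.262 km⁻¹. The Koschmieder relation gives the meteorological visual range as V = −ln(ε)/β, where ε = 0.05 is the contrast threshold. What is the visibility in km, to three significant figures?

V = −ln(0.05) / 0.262 = 2.996 / 0.262 = 11.4341 km.

11.4 km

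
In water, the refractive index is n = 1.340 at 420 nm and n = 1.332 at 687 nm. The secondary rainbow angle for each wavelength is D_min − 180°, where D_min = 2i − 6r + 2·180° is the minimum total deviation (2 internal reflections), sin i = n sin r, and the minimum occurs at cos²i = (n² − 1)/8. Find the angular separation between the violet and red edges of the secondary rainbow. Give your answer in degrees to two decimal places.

2.08°

At 420 nm (n = 1.340): cos²i = 0.09945 → i = 71.618°, r = 45.088°, D_min = 232.709°, rainbow angle = 52.709°.
At 687 nm (n = 1.332): cos²i = 0.09678 → i = 71.875°, r = 45.520°, D_min = 230.628°, rainbow angle = 50.628°.
Angular width = |52.709° − 50.628°| = 2.080°.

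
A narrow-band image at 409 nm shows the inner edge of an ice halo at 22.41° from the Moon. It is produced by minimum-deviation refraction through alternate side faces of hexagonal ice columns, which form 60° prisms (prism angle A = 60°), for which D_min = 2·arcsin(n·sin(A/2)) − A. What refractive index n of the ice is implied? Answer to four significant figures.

1.318

Rearranging: n = sin((D_min + A)/2) / sin(A/2).
(D_min + A)/2 = (22.41° + 60°)/2 = 41.205°.
n = sin 41.205° / sin 30° = 0.6588 / 0.5000 = 1.3175.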